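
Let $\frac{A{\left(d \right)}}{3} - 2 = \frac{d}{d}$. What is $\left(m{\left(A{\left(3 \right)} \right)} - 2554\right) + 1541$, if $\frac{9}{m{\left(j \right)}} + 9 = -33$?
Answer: $- \frac{14185}{14} \approx -1013.2$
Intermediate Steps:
$A{\left(d \right)} = 9$ ($A{\left(d \right)} = 6 + 3 \frac{d}{d} = 6 + 3 \cdot 1 = 6 + 3 = 9$)
$m{\left(j \right)} = - \frac{3}{14}$ ($m{\left(j \right)} = \frac{9}{-9 - 33} = \frac{9}{-42} = 9 \left(- \frac{1}{42}\right) = - \frac{3}{14}$)
$\left(m{\left(A{\left(3 \right)} \right)} - 2554\right) + 1541 = \left(- \frac{3}{14} - 2554\right) + 1541 = - \frac{35759}{14} + 1541 = - \frac{14185}{14}$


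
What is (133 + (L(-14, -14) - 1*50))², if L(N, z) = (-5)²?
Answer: 11664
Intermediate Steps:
L(N, z) = 25
(133 + (L(-14, -14) - 1*50))² = (133 + (25 - 1*50))² = (133 + (25 - 50))² = (133 - 25)² = 108² = 11664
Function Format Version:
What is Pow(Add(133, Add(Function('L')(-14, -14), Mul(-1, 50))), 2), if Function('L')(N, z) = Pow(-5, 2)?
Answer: 11664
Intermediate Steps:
Function('L')(N, z) = 25
Pow(Add(133, Add(Function('L')(-14, -14), Mul(-1, 50))), 2) = Pow(Add(133, Add(25, Mul(-1, 50))), 2) = Pow(Add(133, Add(25, -50)), 2) = Pow(Add(133, -25), 2) = Pow(108, 2) = 11664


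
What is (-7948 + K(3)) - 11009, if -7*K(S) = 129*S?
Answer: -133086/7 ≈ -19012.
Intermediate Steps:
K(S) = -129*S/7
(-7948 + K(3)) - 11009 = (-7948 - 129/7*3) - 11009 = (-7948 - 387/7) - 11009 = -56023/7 - 11009 = -133086/7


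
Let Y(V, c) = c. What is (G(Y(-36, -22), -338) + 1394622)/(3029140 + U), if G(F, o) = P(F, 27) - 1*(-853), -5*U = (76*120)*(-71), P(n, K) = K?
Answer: 697751/1579322 ≈ 0.44180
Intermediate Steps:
U = 129504 (U = -76*120*(-71)/5 = -1824*(-71) = -⅕*(-647520) = 129504)
G(F, o) = 880 (G(F, o) = 27 - 1*(-853) = 27 + 853 = 880)
(G(Y(-36, -22), -338) + 1394622)/(3029140 + U) = (880 + 1394622)/(3029140 + 129504) = 1395502/3158644 = 1395502*(1/3158644) = 697751/1579322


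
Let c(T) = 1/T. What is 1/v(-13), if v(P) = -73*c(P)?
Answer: 13/73 ≈ 0.17808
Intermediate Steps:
c(T) = 1/T
v(P) = -73/P
1/v(-13) = 1/(-73/(-13)) = 1/(-73*(-1/13)) = 1/(73/13) = 13/73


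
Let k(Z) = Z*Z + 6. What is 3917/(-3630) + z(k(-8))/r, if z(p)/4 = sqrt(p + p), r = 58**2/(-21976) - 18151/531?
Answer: -3917/3630 - 23338512*sqrt(35)/100168165 ≈ -2.4575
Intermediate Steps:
r = -100168165/2917314 (r = 3364*(-1/21976) - 18151*1/531 = -841/5494 - 18151/531 = -100168165/2917314 ≈ -34.336)
k(Z) = 6 + Z**2 (k(Z) = Z**2 + 6 = 6 + Z**2)
z(p) = 4*sqrt(2)*sqrt(p) (z(p) = 4*sqrt(p + p) = 4*sqrt(2*p) = 4*(sqrt(2)*sqrt(p)) = 4*sqrt(2)*sqrt(p))
3917/(-3630) + z(k(-8))/r = 3917/(-3630) + (4*sqrt(2)*sqrt(6 + (-8)**2))/(-100168165/2917314) = 3917*(-1/3630) + (4*sqrt(2)*sqrt(6 + 64))*(-2917314/100168165) = -3917/3630 + (4*sqrt(2)*sqrt(70))*(-2917314/100168165) = -3917/3630 + (8*sqrt(35))*(-2917314/100168165) = -3917/3630 - 23338512*sqrt(35)/100168165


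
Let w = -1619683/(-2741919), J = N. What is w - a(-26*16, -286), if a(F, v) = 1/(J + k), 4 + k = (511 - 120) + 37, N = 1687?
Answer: 3416408894/5788191009 ≈ 0.59024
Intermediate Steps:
J = 1687
k = 424 (k = -4 + ((511 - 120) + 37) = -4 + (391 + 37) = -4 + 428 = 424)
a(F, v) = 1/2111 (a(F, v) = 1/(1687 + 424) = 1/2111)
w = 1619683/2741919 (w = -1619683*(-1/2741919) = 1619683/2741919 ≈ 0.59071)
w - a(-26*16, -286) = 1619683/2741919 - 1*1/2111 = 1619683/2741919 - 1/2111 = 3416408894/5788191009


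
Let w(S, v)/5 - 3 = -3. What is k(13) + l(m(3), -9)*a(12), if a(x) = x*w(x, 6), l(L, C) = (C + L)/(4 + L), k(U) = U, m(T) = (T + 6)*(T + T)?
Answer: 13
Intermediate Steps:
m(T) = 2*T*(6 + T) (m(T) = (6 + T)*(2*T) = 2*T*(6 + T))
w(S, v) = 0 (w(S, v) = 15 + 5*(-3) = 15 - 15 = 0)
l(L, C) = (C + L)/(4 + L)
a(x) = 0 (a(x) = x*0 = 0)
k(13) + l(m(3), -9)*a(12) = 13 + ((-9 + 2*3*(6 + 3))/(4 + 2*3*(6 + 3)))*0 = 13 + ((-9 + 2*3*9)/(4 + 2*3*9))*0 = 13 + ((-9 + 54)/(4 + 54))*0 = 13 + (45/58)*0 = 13 + 0 = 13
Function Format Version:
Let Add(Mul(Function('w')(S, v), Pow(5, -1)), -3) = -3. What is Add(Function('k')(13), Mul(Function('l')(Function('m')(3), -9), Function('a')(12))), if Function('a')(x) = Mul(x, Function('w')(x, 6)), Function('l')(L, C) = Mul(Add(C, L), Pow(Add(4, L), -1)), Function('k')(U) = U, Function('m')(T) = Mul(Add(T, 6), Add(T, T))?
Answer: 13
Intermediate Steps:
Function('m')(T) = Mul(2, T, Add(6, T)) (Function('m')(T) = Mul(Add(6, T), Mul(2, T)) = Mul(2, T, Add(6, T)))
Function('w')(S, v) = 0 (Function('w')(S, v) = Add(15, Mul(5, -3)) = Add(15, -15) = 0)
Function('l')(L, C) = Mul(Pow(Add(4, L), -1), Add(C, L))
Function('a')(x) = 0 (Function('a')(x) = Mul(x, 0) = 0)
Add(Function('k')(13), Mul(Function('l')(Function('m')(3), -9), Function('a')(12))) = Add(13, Mul(Mul(Pow(Add(4, Mul(2, 3, Add(6, 3))), -1), Add(-9, Mul(2, 3, Add(6, 3)))), 0)) = Add(13, Mul(Mul(Pow(Add(4, Mul(2, 3, 9)), -1), Add(-9, Mul(2, 3, 9))), 0)) = Add(13, Mul(Mul(Pow(Add(4, 54), -1), Add(-9, 54)), 0)) = Add(13, Mul(Mul(Pow(58, -1), 45), 0)) = Add(13, Mul(Mul(Rational(1, 58), 45), 0)) = Add(13, Mul(Rational(45, 58), 0)) = Add(13, 0) = 13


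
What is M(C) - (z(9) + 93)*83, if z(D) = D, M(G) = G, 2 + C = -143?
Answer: -8611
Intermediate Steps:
C = -145 (C = -2 - 143 = -145)
M(C) - (z(9) + 93)*83 = -145 - (9 + 93)*83 = -145 - 102*83 = -145 - 1*8466 = -145 - 8466 = -8611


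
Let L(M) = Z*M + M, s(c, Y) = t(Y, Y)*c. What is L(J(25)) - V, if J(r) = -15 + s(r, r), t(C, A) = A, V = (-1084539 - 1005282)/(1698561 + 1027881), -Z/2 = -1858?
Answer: 2060618295787/908814 ≈ 2.2674e+6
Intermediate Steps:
Z = 3716 (Z = -2*(-1858) = 3716)
V = -696607/908814 (V = -2089821/2726442 = -2089821*1/2726442 = -696607/908814 ≈ -0.76650)
s(c, Y) = Y*c
J(r) = -15 + r² (J(r) = -15 + r*r = -15 + r²)
L(M) = 3717*M (L(M) = 3716*M + M = 3717*M)
L(J(25)) - V = 3717*(-15 + 25²) - 1*(-696607/908814) = 3717*(-15 + 625) + 696607/908814 = 3717*610 + 696607/908814 = 2267370 + 696607/908814 = 2060618295787/908814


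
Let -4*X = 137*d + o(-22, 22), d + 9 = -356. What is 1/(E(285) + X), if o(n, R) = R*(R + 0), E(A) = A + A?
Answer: 4/51801 ≈ 7.7219e-5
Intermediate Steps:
E(A) = 2*A
o(n, R) = R² (o(n, R) = R*R = R²)
d = -365 (d = -9 - 356 = -365)
X = 49521/4 (X = -(137*(-365) + 22²)/4 = -(-50005 + 484)/4 = -¼*(-49521) = 49521/4 ≈ 12380.)
1/(E(285) + X) = 1/(2*285 + 49521/4) = 1/(570 + 49521/4) = 1/(51801/4) = 4/51801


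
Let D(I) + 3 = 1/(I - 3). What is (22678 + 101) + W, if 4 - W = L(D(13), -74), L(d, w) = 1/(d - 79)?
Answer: 18659287/819 ≈ 22783.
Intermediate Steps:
D(I) = -3 + 1/(-3 + I) (D(I) = -3 + 1/(I - 3) = -3 + 1/(-3 + I))
L(d, w) = 1/(-79 + d)
W = 3286/819 (W = 4 - 1/(-79 + (10 - 3*13)/(-3 + 13)) = 4 - 1/(-79 + (10 - 39)/10) = 4 - 1/(-79 + (1/10)*(-29)) = 4 - 1/(-79 - 29/10) = 4 - 1/(-819/10) = 4 - 1*(-10/819) = 4 + 10/819 = 3286/819 ≈ 4.0122)
(22678 + 101) + W = (22678 + 101) + 3286/819 = 22779 + 3286/819 = 18659287/819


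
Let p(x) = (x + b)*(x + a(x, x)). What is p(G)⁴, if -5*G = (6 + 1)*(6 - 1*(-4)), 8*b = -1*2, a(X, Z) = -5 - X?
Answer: 6597500625/256 ≈ 2.5771e+7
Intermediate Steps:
b = -¼ (b = (-1*2)/8 = (⅛)*(-2) = -¼ ≈ -0.25000)
G = -14 (G = -(6 + 1)*(6 - 1*(-4))/5 = -7*(6 + 4)/5 = -7*10/5 = -⅕*70 = -14)
p(x) = 5/4 - 5*x (p(x) = (x - ¼)*(x + (-5 - x)) = (-¼ + x)*(-5) = 5/4 - 5*x)
p(G)⁴ = (5/4 - 5*(-14))⁴ = (5/4 + 70)⁴ = (285/4)⁴ = 6597500625/256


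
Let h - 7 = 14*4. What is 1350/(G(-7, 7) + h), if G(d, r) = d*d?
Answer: 675/56 ≈ 12.054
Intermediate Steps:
h = 63 (h = 7 + 14*4 = 7 + 56 = 63)
G(d, r) = d²
1350/(G(-7, 7) + h) = 1350/((-7)² + 63) = 1350/(49 + 63) = 1350/112 = 1350*(1/112) = 675/56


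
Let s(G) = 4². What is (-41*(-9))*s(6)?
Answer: 5904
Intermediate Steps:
s(G) = 16
(-41*(-9))*s(6) = -41*(-9)*16 = 369*16 = 5904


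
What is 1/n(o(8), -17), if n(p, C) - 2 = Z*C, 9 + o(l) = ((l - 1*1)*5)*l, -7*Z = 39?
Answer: 7/677 ≈ 0.010340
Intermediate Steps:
Z = -39/7 (Z = -⅐*39 = -39/7 ≈ -5.5714)
o(l) = -9 + l*(-5 + 5*l) (o(l) = -9 + ((l - 1*1)*5)*l = -9 + ((l - 1)*5)*l = -9 + ((-1 + l)*5)*l = -9 + (-5 + 5*l)*l = -9 + l*(-5 + 5*l))
n(p, C) = 2 - 39*C/7
1/n(o(8), -17) = 1/(2 - 39/7*(-17)) = 1/(2 + 663/7) = 1/(677/7) = 7/677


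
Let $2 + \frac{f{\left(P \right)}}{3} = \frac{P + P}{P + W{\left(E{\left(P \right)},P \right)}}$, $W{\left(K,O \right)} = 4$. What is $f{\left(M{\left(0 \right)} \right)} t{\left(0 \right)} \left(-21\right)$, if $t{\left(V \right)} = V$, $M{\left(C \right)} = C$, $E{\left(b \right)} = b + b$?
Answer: $0$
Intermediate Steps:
$E{\left(b \right)} = 2 b$
$f{\left(P \right)} = -6 + \frac{6 P}{4 + P}$ ($f{\left(P \right)} = -6 + 3 \frac{P + P}{P + 4} = -6 + 3 \frac{2 P}{4 + P} = -6 + \frac{6 P}{4 + P}$)
$f{\left(M{\left(0 \right)} \right)} t{\left(0 \right)} \left(-21\right) = - \frac{24}{4 + 0} \cdot 0 \left(-21\right) = - \frac{24}{4} \cdot 0 \left(-21\right) = \left(-24\right) \frac{1}{4} \cdot 0 \left(-21\right) = \left(-6\right) 0 \left(-21\right) = 0 \left(-21\right) = 0$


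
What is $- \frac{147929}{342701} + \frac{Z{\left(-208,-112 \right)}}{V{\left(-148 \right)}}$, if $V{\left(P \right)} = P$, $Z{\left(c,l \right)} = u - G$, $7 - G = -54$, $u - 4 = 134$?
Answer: $- \frac{48281469}{50719748} \approx -0.95193$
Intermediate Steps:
$u = 138$ ($u = 4 + 134 = 138$)
$G = 61$ ($G = 7 - -54 = 7 + 54 = 61$)
$Z{\left(c,l \right)} = 77$ ($Z{\left(c,l \right)} = 138 - 61 = 77$)
$- \frac{147929}{342701} + \frac{Z{\left(-208,-112 \right)}}{V{\left(-148 \right)}} = - \frac{147929}{342701} + \frac{77}{-148} = \left(-147929\right) \frac{1}{342701} + 77 \left(- \frac{1}{148}\right) = - \frac{147929}{342701} - \frac{77}{148} = - \frac{48281469}{50719748}$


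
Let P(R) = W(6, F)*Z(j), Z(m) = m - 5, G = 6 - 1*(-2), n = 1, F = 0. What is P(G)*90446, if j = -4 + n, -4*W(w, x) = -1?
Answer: -180892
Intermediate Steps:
W(w, x) = ¼ (W(w, x) = -¼*(-1) = ¼)
j = -3 (j = -4 + 1 = -3)
G = 8 (G = 6 + 2 = 8)
Z(m) = -5 + m
P(R) = -2 (P(R) = (-5 - 3)/4 = (¼)*(-8) = -2)
P(G)*90446 = -2*90446 = -180892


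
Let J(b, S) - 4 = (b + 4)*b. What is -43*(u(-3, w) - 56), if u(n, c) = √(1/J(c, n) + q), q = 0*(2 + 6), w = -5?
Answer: 7181/3 ≈ 2393.7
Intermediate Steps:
J(b, S) = 4 + b*(4 + b) (J(b, S) = 4 + (b + 4)*b = 4 + (4 + b)*b = 4 + b*(4 + b))
q = 0 (q = 0*8 = 0)
u(n, c) = √(1/(4 + c² + 4*c)) (u(n, c) = √(1/(4 + c² + 4*c) + 0) = √(1/(4 + c² + 4*c)))
-43*(u(-3, w) - 56) = -43*(√(1/(4 + (-5)² + 4*(-5))) - 56) = -43*(√(1/(4 + 25 - 20)) - 56) = -43*(√(1/9) - 56) = -43*(√(⅑) - 56) = -43*(⅓ - 56) = -43*(-167/3) = 7181/3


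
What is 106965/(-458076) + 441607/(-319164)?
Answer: -4925603029/3045861843 ≈ -1.6171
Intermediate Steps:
106965/(-458076) + 441607/(-319164) = 106965*(-1/458076) + 441607*(-1/319164) = -35655/152692 - 441607/319164 = -4925603029/3045861843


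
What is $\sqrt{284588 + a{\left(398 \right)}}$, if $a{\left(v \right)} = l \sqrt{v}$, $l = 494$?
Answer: $\sqrt{284588 + 494 \sqrt{398}} \approx 542.63$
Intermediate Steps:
$a{\left(v \right)} = 494 \sqrt{v}$
$\sqrt{284588 + a{\left(398 \right)}} = \sqrt{284588 + 494 \sqrt{398}}$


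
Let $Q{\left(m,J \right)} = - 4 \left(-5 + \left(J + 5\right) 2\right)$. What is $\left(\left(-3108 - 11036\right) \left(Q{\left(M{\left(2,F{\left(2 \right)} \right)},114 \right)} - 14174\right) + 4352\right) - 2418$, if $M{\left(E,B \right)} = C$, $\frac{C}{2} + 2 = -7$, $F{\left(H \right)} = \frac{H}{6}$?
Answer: $213661198$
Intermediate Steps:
$F{\left(H \right)} = \frac{H}{6}$ ($F{\left(H \right)} = H \frac{1}{6} = \frac{H}{6}$)
$C = -18$ ($C = -4 + 2 \left(-7\right) = -4 - 14 = -18$)
$M{\left(E,B \right)} = -18$
$Q{\left(m,J \right)} = -20 - 8 J$ ($Q{\left(m,J \right)} = - 4 \left(-5 + \left(5 + J\right) 2\right) = - 4 \left(-5 + \left(10 + 2 J\right)\right) = - 4 \left(5 + 2 J\right) = -20 - 8 J$)
$\left(\left(-3108 - 11036\right) \left(Q{\left(M{\left(2,F{\left(2 \right)} \right)},114 \right)} - 14174\right) + 4352\right) - 2418 = \left(\left(-3108 - 11036\right) \left(\left(-20 - 912\right) - 14174\right) + 4352\right) - 2418 = \left(- 14144 \left(\left(-20 - 912\right) - 14174\right) + 4352\right) - 2418 = \left(- 14144 \left(-932 - 14174\right) + 4352\right) - 2418 = \left(\left(-14144\right) \left(-15106\right) + 4352\right) - 2418 = \left(213659264 + 4352\right) - 2418 = 213663616 - 2418 = 213661198$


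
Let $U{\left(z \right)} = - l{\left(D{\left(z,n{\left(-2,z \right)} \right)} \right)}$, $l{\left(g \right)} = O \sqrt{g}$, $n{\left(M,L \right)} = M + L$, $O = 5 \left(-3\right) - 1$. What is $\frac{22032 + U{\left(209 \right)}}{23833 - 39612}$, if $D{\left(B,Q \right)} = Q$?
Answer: $- \frac{22032}{15779} - \frac{48 \sqrt{23}}{15779} \approx -1.4109$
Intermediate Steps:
$O = -16$ ($O = -15 - 1 = -16$)
$n{\left(M,L \right)} = L + M$
$l{\left(g \right)} = - 16 \sqrt{g}$
$U{\left(z \right)} = 16 \sqrt{-2 + z}$ ($U{\left(z \right)} = - \left(-16\right) \sqrt{z - 2} = - \left(-16\right) \sqrt{-2 + z} = 16 \sqrt{-2 + z}$)
$\frac{22032 + U{\left(209 \right)}}{23833 - 39612} = \frac{22032 + 16 \sqrt{-2 + 209}}{23833 - 39612} = \frac{22032 + 16 \sqrt{207}}{-15779} = \left(22032 + 16 \cdot 3 \sqrt{23}\right) \left(- \frac{1}{15779}\right) = \left(22032 + 48 \sqrt{23}\right) \left(- \frac{1}{15779}\right) = - \frac{22032}{15779} - \frac{48 \sqrt{23}}{15779}$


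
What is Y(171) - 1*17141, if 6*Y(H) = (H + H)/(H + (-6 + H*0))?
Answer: -942736/55 ≈ -17141.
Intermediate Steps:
Y(H) = H/(3*(-6 + H)) (Y(H) = ((H + H)/(H + (-6 + H*0)))/6 = ((2*H)/(H + (-6 + 0)))/6 = ((2*H)/(H - 6))/6 = ((2*H)/(-6 + H))/6 = (2*H/(-6 + H))/6 = H/(3*(-6 + H)))
Y(171) - 1*17141 = (⅓)*171/(-6 + 171) - 1*17141 = (⅓)*171/165 - 17141 = (⅓)*171*(1/165) - 17141 = 19/55 - 17141 = -942736/55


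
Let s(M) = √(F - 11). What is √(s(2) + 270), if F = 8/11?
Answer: √(32670 + 11*I*√1243)/11 ≈ 16.432 + 0.097527*I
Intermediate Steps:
F = 8/11 (F = 8*(1/11) = 8/11 ≈ 0.72727)
s(M) = I*√1243/11 (s(M) = √(8/11 - 11) = √(-113/11) = I*√1243/11)
√(s(2) + 270) = √(I*√1243/11 + 270) = √(270 + I*√1243/11)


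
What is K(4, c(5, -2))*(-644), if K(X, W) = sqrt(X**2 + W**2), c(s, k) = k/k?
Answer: -644*sqrt(17) ≈ -2655.3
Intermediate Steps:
c(s, k) = 1
K(X, W) = sqrt(W**2 + X**2)
K(4, c(5, -2))*(-644) = sqrt(1**2 + 4**2)*(-644) = sqrt(1 + 16)*(-644) = sqrt(17)*(-644) = -644*sqrt(17)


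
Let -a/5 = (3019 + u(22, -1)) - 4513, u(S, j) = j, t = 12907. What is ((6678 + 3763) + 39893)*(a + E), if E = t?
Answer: 1025907588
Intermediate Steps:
E = 12907
a = 7475 (a = -5*((3019 - 1) - 4513) = -5*(3018 - 4513) = -5*(-1495) = 7475)
((6678 + 3763) + 39893)*(a + E) = ((6678 + 3763) + 39893)*(7475 + 12907) = (10441 + 39893)*20382 = 50334*20382 = 1025907588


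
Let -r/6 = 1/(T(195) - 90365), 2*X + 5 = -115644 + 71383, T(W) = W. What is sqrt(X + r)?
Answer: I*sqrt(44988802225670)/45085 ≈ 148.77*I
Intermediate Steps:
X = -22133 (X = -5/2 + (-115644 + 71383)/2 = -5/2 + (1/2)*(-44261) = -5/2 - 44261/2 = -22133)
r = 3/45085 (r = -6/(195 - 90365) = -6/(-90170) = -6*(-1/90170) = 3/45085 ≈ 6.6541e-5)
sqrt(X + r) = sqrt(-22133 + 3/45085) = sqrt(-997866302/45085) = I*sqrt(44988802225670)/45085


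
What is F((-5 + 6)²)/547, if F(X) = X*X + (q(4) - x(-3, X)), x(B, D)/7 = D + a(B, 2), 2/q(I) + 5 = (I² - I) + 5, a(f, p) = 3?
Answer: -161/3282 ≈ -0.049055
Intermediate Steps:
q(I) = 2/(I² - I) (q(I) = 2/(-5 + ((I² - I) + 5)) = 2/(-5 + (5 + I² - I)) = 2/(I² - I))
x(B, D) = 21 + 7*D (x(B, D) = 7*(D + 3) = 7*(3 + D) = 21 + 7*D)
F(X) = -125/6 + X² - 7*X (F(X) = X*X + (2/(4*(-1 + 4)) - (21 + 7*X)) = X² + (2*(¼)/3 + (-21 - 7*X)) = X² + (2*(¼)*(⅓) + (-21 - 7*X)) = X² + (⅙ + (-21 - 7*X)) = X² + (-125/6 - 7*X) = -125/6 + X² - 7*X)
F((-5 + 6)²)/547 = (-125/6 + ((-5 + 6)²)² - 7*(-5 + 6)²)/547 = (-125/6 + (1²)² - 7*1²)*(1/547) = (-125/6 + 1² - 7*1)*(1/547) = (-125/6 + 1 - 7)*(1/547) = -161/6*1/547 = -161/3282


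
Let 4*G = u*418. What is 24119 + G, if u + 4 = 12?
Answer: 24955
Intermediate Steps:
u = 8 (u = -4 + 12 = 8)
G = 836 (G = (8*418)/4 = (¼)*3344 = 836)
24119 + G = 24119 + 836 = 24955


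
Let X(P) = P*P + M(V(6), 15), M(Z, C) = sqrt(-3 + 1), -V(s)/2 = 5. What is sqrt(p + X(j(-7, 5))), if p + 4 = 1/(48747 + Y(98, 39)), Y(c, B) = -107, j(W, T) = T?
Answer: sqrt(194073790 + 9241600*I*sqrt(2))/3040 ≈ 4.5852 + 0.15422*I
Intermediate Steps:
V(s) = -10 (V(s) = -2*5 = -10)
M(Z, C) = I*sqrt(2) (M(Z, C) = sqrt(-2) = I*sqrt(2))
X(P) = P**2 + I*sqrt(2) (X(P) = P*P + I*sqrt(2) = P**2 + I*sqrt(2))
p = -194559/48640 (p = -4 + 1/(48747 - 107) = -4 + 1/48640 = -194559/48640 ≈ -4.0000)
sqrt(p + X(j(-7, 5))) = sqrt(-194559/48640 + (5**2 + I*sqrt(2))) = sqrt(-194559/48640 + (25 + I*sqrt(2))) = sqrt(1021441/48640 + I*sqrt(2))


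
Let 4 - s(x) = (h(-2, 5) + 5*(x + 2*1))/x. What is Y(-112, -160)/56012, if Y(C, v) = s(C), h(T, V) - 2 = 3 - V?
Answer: -51/3136672 ≈ -1.6259e-5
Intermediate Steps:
h(T, V) = 5 - V (h(T, V) = 2 + (3 - V) = 5 - V)
s(x) = 4 - (10 + 5*x)/x (s(x) = 4 - ((5 - 1*5) + 5*(x + 2*1))/x = 4 - ((5 - 5) + 5*(x + 2))/x = 4 - (0 + 5*(2 + x))/x = 4 - (0 + (10 + 5*x))/x = 4 - (10 + 5*x)/x)
Y(C, v) = (-10 - C)/C
Y(-112, -160)/56012 = ((-10 - 1*(-112))/(-112))/56012 = -(-10 + 112)/112*(1/56012) = -1/112*102*(1/56012) = -51/56*1/56012 = -51/3136672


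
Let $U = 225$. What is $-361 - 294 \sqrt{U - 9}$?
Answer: $-361 - 1764 \sqrt{6} \approx -4681.9$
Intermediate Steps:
$-361 - 294 \sqrt{U - 9} = -361 - 294 \sqrt{225 - 9} = -361 - 294 \sqrt{216} = -361 - 294 \cdot 6 \sqrt{6} = -361 - 1764 \sqrt{6}$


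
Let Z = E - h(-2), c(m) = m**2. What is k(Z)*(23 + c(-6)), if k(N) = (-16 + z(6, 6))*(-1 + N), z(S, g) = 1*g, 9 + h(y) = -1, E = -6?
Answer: -1770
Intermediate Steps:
h(y) = -10 (h(y) = -9 - 1 = -10)
Z = 4 (Z = -6 - 1*(-10) = -6 + 10 = 4)
z(S, g) = g
k(N) = 10 - 10*N (k(N) = (-16 + 6)*(-1 + N) = -10*(-1 + N) = 10 - 10*N)
k(Z)*(23 + c(-6)) = (10 - 10*4)*(23 + (-6)**2) = (10 - 40)*(23 + 36) = -30*59 = -1770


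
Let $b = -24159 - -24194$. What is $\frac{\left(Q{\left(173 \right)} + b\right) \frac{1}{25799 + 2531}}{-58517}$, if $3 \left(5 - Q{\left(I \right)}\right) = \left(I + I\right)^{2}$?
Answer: $\frac{59798}{2486679915} \approx 2.4047 \cdot 10^{-5}$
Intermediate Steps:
$b = 35$ ($b = -24159 + 24194 = 35$)
$Q{\left(I \right)} = 5 - \frac{4 I^{2}}{3}$ ($Q{\left(I \right)} = 5 - \frac{\left(I + I\right)^{2}}{3} = 5 - \frac{\left(2 I\right)^{2}}{3} = 5 - \frac{4 I^{2}}{3}$)
$\frac{\left(Q{\left(173 \right)} + b\right) \frac{1}{25799 + 2531}}{-58517} = \frac{\left(\left(5 - \frac{4 \cdot 173^{2}}{3}\right) + 35\right) \frac{1}{25799 + 2531}}{-58517} = \frac{\left(5 - \frac{119716}{3}\right) + 35}{28330} \left(- \frac{1}{58517}\right) = \left(\left(5 - \frac{119716}{3}\right) + 35\right) \frac{1}{28330} \left(- \frac{1}{58517}\right) = \left(- \frac{119701}{3} + 35\right) \frac{1}{28330} \left(- \frac{1}{58517}\right) = \left(- \frac{119596}{3}\right) \frac{1}{28330} \left(- \frac{1}{58517}\right) = \left(- \frac{59798}{42495}\right) \left(- \frac{1}{58517}\right) = \frac{59798}{2486679915}$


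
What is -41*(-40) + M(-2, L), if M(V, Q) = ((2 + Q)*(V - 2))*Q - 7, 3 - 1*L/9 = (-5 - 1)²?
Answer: -348827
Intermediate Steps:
L = -297 (L = 27 - 9*(-5 - 1)² = 27 - 9*(-6)² = 27 - 9*36 = 27 - 324 = -297)
M(V, Q) = -7 + Q*(-2 + V)*(2 + Q) (M(V, Q) = ((2 + Q)*(-2 + V))*Q - 7 = ((-2 + V)*(2 + Q))*Q - 7 = Q*(-2 + V)*(2 + Q) - 7 = -7 + Q*(-2 + V)*(2 + Q))
-41*(-40) + M(-2, L) = -41*(-40) + (-7 - 4*(-297) - 2*(-297)² - 2*(-297)² + 2*(-297)*(-2)) = 1640 + (-7 + 1188 - 2*88209 - 2*88209 + 1188) = 1640 + (-7 + 1188 - 176418 - 176418 + 1188) = 1640 - 350467 = -348827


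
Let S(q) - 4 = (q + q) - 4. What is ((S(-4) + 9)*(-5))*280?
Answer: -1400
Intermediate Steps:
S(q) = 2*q (S(q) = 4 + ((q + q) - 4) = 4 + (2*q - 4) = 4 + (-4 + 2*q) = 2*q)
((S(-4) + 9)*(-5))*280 = ((2*(-4) + 9)*(-5))*280 = ((-8 + 9)*(-5))*280 = (1*(-5))*280 = -5*280 = -1400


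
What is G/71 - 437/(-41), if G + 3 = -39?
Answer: 29305/2911 ≈ 10.067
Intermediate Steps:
G = -42 (G = -3 - 39 = -42)
G/71 - 437/(-41) = -42/71 - 437/(-41) = -42*1/71 - 437*(-1/41) = -42/71 + 437/41 = 29305/2911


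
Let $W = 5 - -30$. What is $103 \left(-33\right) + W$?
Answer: $-3364$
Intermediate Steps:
$W = 35$ ($W = 5 + 30 = 35$)
$103 \left(-33\right) + W = 103 \left(-33\right) + 35 = -3399 + 35 = -3364$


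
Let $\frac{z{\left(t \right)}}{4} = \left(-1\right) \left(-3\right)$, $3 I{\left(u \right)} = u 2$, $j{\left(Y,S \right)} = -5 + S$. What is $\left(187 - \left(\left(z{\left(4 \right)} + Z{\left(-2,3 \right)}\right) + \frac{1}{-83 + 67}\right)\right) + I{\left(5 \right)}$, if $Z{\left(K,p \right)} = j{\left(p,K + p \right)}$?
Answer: $\frac{8755}{48} \approx 182.4$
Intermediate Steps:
$Z{\left(K,p \right)} = -5 + K + p$ ($Z{\left(K,p \right)} = -5 + \left(K + p\right) = -5 + K + p$)
$I{\left(u \right)} = \frac{2 u}{3}$ ($I{\left(u \right)} = \frac{u 2}{3} = \frac{2 u}{3}$)
$z{\left(t \right)} = 12$ ($z{\left(t \right)} = 4 \left(\left(-1\right) \left(-3\right)\right) = 4 \cdot 3 = 12$)
$\left(187 - \left(\left(z{\left(4 \right)} + Z{\left(-2,3 \right)}\right) + \frac{1}{-83 + 67}\right)\right) + I{\left(5 \right)} = \left(187 - \left(\left(12 - 4\right) + \frac{1}{-83 + 67}\right)\right) + \frac{2}{3} \cdot 5 = \left(187 - \left(\left(12 - 4\right) + \frac{1}{-16}\right)\right) + \frac{10}{3} = \left(187 - \left(8 - \frac{1}{16}\right)\right) + \frac{10}{3} = \left(187 - \frac{127}{16}\right) + \frac{10}{3} = \frac{2865}{16} + \frac{10}{3} = \frac{8755}{48}$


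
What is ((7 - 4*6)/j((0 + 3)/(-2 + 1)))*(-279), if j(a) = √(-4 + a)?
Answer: -4743*I*√7/7 ≈ -1792.7*I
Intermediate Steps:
((7 - 4*6)/j((0 + 3)/(-2 + 1)))*(-279) = ((7 - 4*6)/(√(-4 + (0 + 3)/(-2 + 1))))*(-279) = ((7 - 24)/(√(-4 + 3/(-1))))*(-279) = -17/√(-4 + 3*(-1))*(-279) = -17/√(-4 - 3)*(-279) = -17*(-I*√7/7)*(-279) = -(-17)*I*√7/7*(-279) = (17*I*√7/7)*(-279) = -4743*I*√7/7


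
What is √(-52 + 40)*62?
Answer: 124*I*√3 ≈ 214.77*I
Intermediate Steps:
√(-52 + 40)*62 = √(-12)*62 = (2*I*√3)*62 = 124*I*√3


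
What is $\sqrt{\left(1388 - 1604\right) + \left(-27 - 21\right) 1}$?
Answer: $2 i \sqrt{66} \approx 16.248 i$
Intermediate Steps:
$\sqrt{\left(1388 - 1604\right) + \left(-27 - 21\right) 1} = \sqrt{\left(1388 - 1604\right) - 48} = \sqrt{-216 - 48} = \sqrt{-264} = 2 i \sqrt{66}$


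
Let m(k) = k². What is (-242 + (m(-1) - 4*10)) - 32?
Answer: -313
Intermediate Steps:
(-242 + (m(-1) - 4*10)) - 32 = (-242 + ((-1)² - 4*10)) - 32 = (-242 + (1 - 40)) - 32 = (-242 - 39) - 32 = -281 - 32 = -313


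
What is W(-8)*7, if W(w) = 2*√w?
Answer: 28*I*√2 ≈ 39.598*I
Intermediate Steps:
W(-8)*7 = (2*√(-8))*7 = (2*(2*I*√2))*7 = (4*I*√2)*7 = 28*I*√2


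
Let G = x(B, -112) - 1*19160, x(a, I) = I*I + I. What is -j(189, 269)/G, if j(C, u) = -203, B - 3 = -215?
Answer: -7/232 ≈ -0.030172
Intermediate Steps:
B = -212 (B = 3 - 215 = -212)
x(a, I) = I + I² (x(a, I) = I² + I = I + I²)
G = -6728 (G = -112*(1 - 112) - 1*19160 = -112*(-111) - 19160 = 12432 - 19160 = -6728)
-j(189, 269)/G = -(-203)/(-6728) = -(-203)*(-1)/6728 = -1*7/232 = -7/232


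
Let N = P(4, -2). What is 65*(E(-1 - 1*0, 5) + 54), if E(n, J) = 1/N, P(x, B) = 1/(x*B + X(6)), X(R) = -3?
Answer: 2795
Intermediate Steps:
P(x, B) = 1/(-3 + B*x) (P(x, B) = 1/(x*B - 3) = 1/(B*x - 3) = 1/(-3 + B*x))
N = -1/11 (N = 1/(-3 - 2*4) = 1/(-3 - 8) = 1/(-11) = -1/11 ≈ -0.090909)
E(n, J) = -11 (E(n, J) = 1/(-1/11) = -11)
65*(E(-1 - 1*0, 5) + 54) = 65*(-11 + 54) = 65*43 = 2795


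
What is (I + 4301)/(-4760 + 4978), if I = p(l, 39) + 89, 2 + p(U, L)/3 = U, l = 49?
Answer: 4531/218 ≈ 20.784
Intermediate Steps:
p(U, L) = -6 + 3*U
I = 230 (I = (-6 + 3*49) + 89 = (-6 + 147) + 89 = 141 + 89 = 230)
(I + 4301)/(-4760 + 4978) = (230 + 4301)/(-4760 + 4978) = 4531/218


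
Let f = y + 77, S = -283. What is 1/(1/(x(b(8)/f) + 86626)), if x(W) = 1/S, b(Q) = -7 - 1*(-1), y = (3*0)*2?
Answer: 24515157/283 ≈ 86626.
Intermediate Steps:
y = 0 (y = 0*2 = 0)
b(Q) = -6 (b(Q) = -7 + 1 = -6)
f = 77 (f = 0 + 77 = 77)
x(W) = -1/283 (x(W) = 1/(-283) = -1/283)
1/(1/(x(b(8)/f) + 86626)) = 1/(1/(-1/283 + 86626)) = 1/(1/(24515157/283)) = 1/(283/24515157) = 24515157/283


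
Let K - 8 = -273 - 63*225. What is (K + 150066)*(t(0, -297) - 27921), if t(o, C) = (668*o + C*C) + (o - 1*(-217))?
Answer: 8206051130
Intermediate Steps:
t(o, C) = 217 + C**2 + 669*o (t(o, C) = (668*o + C**2) + (o + 217) = (C**2 + 668*o) + (217 + o) = 217 + C**2 + 669*o)
K = -14440 (K = 8 + (-273 - 63*225) = 8 + (-273 - 14175) = 8 - 14448 = -14440)
(K + 150066)*(t(0, -297) - 27921) = (-14440 + 150066)*((217 + (-297)**2 + 669*0) - 27921) = 135626*((217 + 88209 + 0) - 27921) = 135626*(88426 - 27921) = 135626*60505 = 8206051130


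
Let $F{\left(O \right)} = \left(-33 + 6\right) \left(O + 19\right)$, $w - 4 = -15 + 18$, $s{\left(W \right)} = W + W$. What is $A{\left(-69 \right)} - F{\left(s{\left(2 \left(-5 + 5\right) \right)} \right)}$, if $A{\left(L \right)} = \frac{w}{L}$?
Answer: $\frac{35390}{69} \approx 512.9$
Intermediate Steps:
$s{\left(W \right)} = 2 W$
$w = 7$ ($w = 4 + \left(-15 + 18\right) = 4 + 3 = 7$)
$F{\left(O \right)} = -513 - 27 O$ ($F{\left(O \right)} = - 27 \left(19 + O\right) = -513 - 27 O$)
$A{\left(L \right)} = \frac{7}{L}$
$A{\left(-69 \right)} - F{\left(s{\left(2 \left(-5 + 5\right) \right)} \right)} = \frac{7}{-69} - \left(-513 - 27 \cdot 2 \cdot 2 \left(-5 + 5\right)\right) = 7 \left(- \frac{1}{69}\right) - \left(-513 - 27 \cdot 2 \cdot 2 \cdot 0\right) = - \frac{7}{69} - \left(-513 - 27 \cdot 2 \cdot 0\right) = - \frac{7}{69} - \left(-513 - 0\right) = - \frac{7}{69} - \left(-513 + 0\right) = - \frac{7}{69} - -513 = - \frac{7}{69} + 513 = \frac{35390}{69}$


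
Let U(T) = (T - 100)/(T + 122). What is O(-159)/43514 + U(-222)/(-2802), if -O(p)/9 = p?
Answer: 96738673/3048155700 ≈ 0.031737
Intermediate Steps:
O(p) = -9*p
U(T) = (-100 + T)/(122 + T)
O(-159)/43514 + U(-222)/(-2802) = -9*(-159)/43514 + ((-100 - 222)/(122 - 222))/(-2802) = 1431*(1/43514) + (-322/(-100))*(-1/2802) = 1431/43514 - 1/100*(-322)*(-1/2802) = 1431/43514 + (161/50)*(-1/2802) = 1431/43514 - 161/140100 = 96738673/3048155700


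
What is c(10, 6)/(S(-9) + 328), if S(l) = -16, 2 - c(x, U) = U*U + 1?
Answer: -35/312 ≈ -0.11218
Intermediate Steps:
c(x, U) = 1 - U² (c(x, U) = 2 - (U*U + 1) = 2 - (U² + 1) = 2 - (1 + U²) = 2 + (-1 - U²) = 1 - U²)
c(10, 6)/(S(-9) + 328) = (1 - 1*6²)/(-16 + 328) = (1 - 1*36)/312 = (1 - 36)*(1/312) = -35*1/312 = -35/312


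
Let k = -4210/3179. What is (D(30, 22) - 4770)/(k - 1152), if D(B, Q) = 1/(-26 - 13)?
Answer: 591392549/142990302 ≈ 4.1359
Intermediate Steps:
D(B, Q) = -1/39 (D(B, Q) = 1/(-39) = -1/39)
k = -4210/3179 (k = -4210*1/3179 = -4210/3179 ≈ -1.3243)
(D(30, 22) - 4770)/(k - 1152) = (-1/39 - 4770)/(-4210/3179 - 1152) = -186031/(39*(-3666418/3179)) = -186031/39*(-3179/3666418) = 591392549/142990302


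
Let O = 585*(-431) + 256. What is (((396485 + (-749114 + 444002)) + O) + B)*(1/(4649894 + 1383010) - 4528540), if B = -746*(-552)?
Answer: -1144199267964139079/1005484 ≈ -1.1380e+12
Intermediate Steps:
O = -251879 (O = -252135 + 256 = -251879)
B = 411792
(((396485 + (-749114 + 444002)) + O) + B)*(1/(4649894 + 1383010) - 4528540) = (((396485 + (-749114 + 444002)) - 251879) + 411792)*(1/(4649894 + 1383010) - 4528540) = (((396485 - 305112) - 251879) + 411792)*(1/6032904 - 4528540) = ((91373 - 251879) + 411792)*(1/6032904 - 4528540) = (-160506 + 411792)*(-27320247080159/6032904) = 251286*(-27320247080159/6032904) = -1144199267964139079/1005484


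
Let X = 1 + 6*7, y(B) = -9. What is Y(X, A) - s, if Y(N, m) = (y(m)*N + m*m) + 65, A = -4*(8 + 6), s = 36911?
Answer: -34097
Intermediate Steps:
A = -56 (A = -4*14 = -56)
X = 43 (X = 1 + 42 = 43)
Y(N, m) = 65 + m**2 - 9*N (Y(N, m) = (-9*N + m*m) + 65 = (-9*N + m**2) + 65 = (m**2 - 9*N) + 65 = 65 + m**2 - 9*N)
Y(X, A) - s = (65 + (-56)**2 - 9*43) - 1*36911 = (65 + 3136 - 387) - 36911 = 2814 - 36911 = -34097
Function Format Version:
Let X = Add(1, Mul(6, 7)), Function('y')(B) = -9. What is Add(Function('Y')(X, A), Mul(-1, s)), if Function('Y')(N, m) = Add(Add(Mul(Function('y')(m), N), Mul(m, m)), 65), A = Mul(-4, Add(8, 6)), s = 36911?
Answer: -34097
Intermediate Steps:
A = -56 (A = Mul(-4, 14) = -56)
X = 43 (X = Add(1, 42) = 43)
Function('Y')(N, m) = Add(65, Pow(m, 2), Mul(-9, N)) (Function('Y')(N, m) = Add(Add(Mul(-9, N), Mul(m, m)), 65) = Add(Add(Mul(-9, N), Pow(m, 2)), 65) = Add(Add(Pow(m, 2), Mul(-9, N)), 65) = Add(65, Pow(m, 2), Mul(-9, N)))
Add(Function('Y')(X, A), Mul(-1, s)) = Add(Add(65, Pow(-56, 2), Mul(-9, 43)), Mul(-1, 36911)) = Add(Add(65, 3136, -387), -36911) = Add(2814, -36911) = -34097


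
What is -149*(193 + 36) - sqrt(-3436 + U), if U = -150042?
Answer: -34121 - I*sqrt(153478) ≈ -34121.0 - 391.76*I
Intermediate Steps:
-149*(193 + 36) - sqrt(-3436 + U) = -149*(193 + 36) - sqrt(-3436 - 150042) = -149*229 - sqrt(-153478) = -34121 - I*sqrt(153478)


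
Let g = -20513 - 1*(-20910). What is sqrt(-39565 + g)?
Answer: 48*I*sqrt(17) ≈ 197.91*I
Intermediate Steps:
g = 397 (g = -20513 + 20910 = 397)
sqrt(-39565 + g) = sqrt(-39565 + 397) = sqrt(-39168) = 48*I*sqrt(17)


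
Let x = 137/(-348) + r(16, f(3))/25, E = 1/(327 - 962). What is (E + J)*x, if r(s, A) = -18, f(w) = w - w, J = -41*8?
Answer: 672678203/1841500 ≈ 365.29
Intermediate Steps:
E = -1/635 (E = 1/(-635) = -1/635 ≈ -0.0015748)
J = -328
f(w) = 0
x = -9689/8700 (x = 137/(-348) - 18/25 = 137*(-1/348) - 18*1/25 = -137/348 - 18/25 = -9689/8700 ≈ -1.1137)
(E + J)*x = (-1/635 - 328)*(-9689/8700) = -208281/635*(-9689/8700) = 672678203/1841500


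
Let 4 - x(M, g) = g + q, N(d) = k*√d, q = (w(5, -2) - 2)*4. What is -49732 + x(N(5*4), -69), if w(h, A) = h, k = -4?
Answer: -49671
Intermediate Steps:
q = 12 (q = (5 - 2)*4 = 3*4 = 12)
N(d) = -4*√d
x(M, g) = -8 - g (x(M, g) = 4 - (g + 12) = 4 - (12 + g) = 4 + (-12 - g) = -8 - g)
-49732 + x(N(5*4), -69) = -49732 + (-8 - 1*(-69)) = -49732 + (-8 + 69) = -49732 + 61 = -49671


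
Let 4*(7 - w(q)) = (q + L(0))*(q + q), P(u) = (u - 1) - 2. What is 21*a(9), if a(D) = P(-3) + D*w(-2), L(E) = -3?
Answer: 252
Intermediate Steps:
P(u) = -3 + u (P(u) = (-1 + u) - 2 = -3 + u)
w(q) = 7 - q*(-3 + q)/2 (w(q) = 7 - (q - 3)*(q + q)/4 = 7 - (-3 + q)*2*q/4 = 7 - q*(-3 + q)/2)
a(D) = -6 + 2*D (a(D) = (-3 - 3) + D*(7 - 1/2*(-2)**2 + (3/2)*(-2)) = -6 + D*(7 - 1/2*4 - 3) = -6 + D*(7 - 2 - 3) = -6 + D*2 = -6 + 2*D)
21*a(9) = 21*(-6 + 2*9) = 21*(-6 + 18) = 21*12 = 252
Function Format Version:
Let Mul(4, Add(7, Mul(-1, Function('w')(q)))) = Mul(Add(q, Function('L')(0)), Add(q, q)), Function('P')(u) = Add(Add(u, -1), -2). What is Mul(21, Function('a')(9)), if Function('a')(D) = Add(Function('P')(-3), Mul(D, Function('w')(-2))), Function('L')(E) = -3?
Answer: 252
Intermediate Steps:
Function('P')(u) = Add(-3, u) (Function('P')(u) = Add(Add(-1, u), -2) = Add(-3, u))
Function('w')(q) = Add(7, Mul(Rational(-1, 2), q, Add(-3, q))) (Function('w')(q) = Add(7, Mul(Rational(-1, 4), Mul(Add(q, -3), Add(q, q)))) = Add(7, Mul(Rational(-1, 4), Mul(Add(-3, q), Mul(2, q)))) = Add(7, Mul(Rational(-1, 4), Mul(2, q, Add(-3, q)))) = Add(7, Mul(Rational(-1, 2), q, Add(-3, q))))
Function('a')(D) = Add(-6, Mul(2, D)) (Function('a')(D) = Add(Add(-3, -3), Mul(D, Add(7, Mul(Rational(-1, 2), Pow(-2, 2)), Mul(Rational(3, 2), -2)))) = Add(-6, Mul(D, Add(7, Mul(Rational(-1, 2), 4), -3))) = Add(-6, Mul(D, Add(7, -2, -3))) = Add(-6, Mul(D, 2)) = Add(-6, Mul(2, D)))
Mul(21, Function('a')(9)) = Mul(21, Add(-6, Mul(2, 9))) = Mul(21, Add(-6, 18)) = Mul(21, 12) = 252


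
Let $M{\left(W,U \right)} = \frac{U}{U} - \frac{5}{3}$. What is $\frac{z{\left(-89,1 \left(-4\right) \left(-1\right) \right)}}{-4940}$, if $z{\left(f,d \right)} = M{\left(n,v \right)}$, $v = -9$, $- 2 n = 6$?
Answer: $\frac{1}{7410} \approx 0.00013495$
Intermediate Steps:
$n = -3$ ($n = \left(- \frac{1}{2}\right) 6 = -3$)
$M{\left(W,U \right)} = - \frac{2}{3}$ ($M{\left(W,U \right)} = 1 - \frac{5}{3} = - \frac{2}{3}$)
$z{\left(f,d \right)} = - \frac{2}{3}$
$\frac{z{\left(-89,1 \left(-4\right) \left(-1\right) \right)}}{-4940} = - \frac{2}{3 \left(-4940\right)} = \left(- \frac{2}{3}\right) \left(- \frac{1}{4940}\right) = \frac{1}{7410}$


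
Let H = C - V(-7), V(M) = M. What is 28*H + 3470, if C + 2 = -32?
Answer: 2714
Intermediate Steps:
C = -34 (C = -2 - 32 = -34)
H = -27 (H = -34 - 1*(-7) = -34 + 7 = -27)
28*H + 3470 = 28*(-27) + 3470 = -756 + 3470 = 2714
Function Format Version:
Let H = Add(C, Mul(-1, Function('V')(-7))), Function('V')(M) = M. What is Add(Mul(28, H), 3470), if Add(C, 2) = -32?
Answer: 2714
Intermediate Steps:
C = -34 (C = Add(-2, -32) = -34)
H = -27 (H = Add(-34, Mul(-1, -7)) = Add(-34, 7) = -27)
Add(Mul(28, H), 3470) = Add(Mul(28, -27), 3470) = Add(-756, 3470) = 2714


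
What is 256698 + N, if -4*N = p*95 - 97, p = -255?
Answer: 525557/2 ≈ 2.6278e+5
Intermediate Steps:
N = 12161/2 (N = -(-255*95 - 97)/4 = -(-24225 - 97)/4 = -¼*(-24322) = 12161/2 ≈ 6080.5)
256698 + N = 256698 + 12161/2 = 525557/2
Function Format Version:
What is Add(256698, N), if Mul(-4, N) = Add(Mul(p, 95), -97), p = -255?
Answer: Rational(525557, 2) ≈ 2.6278e+5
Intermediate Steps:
N = Rational(12161, 2) (N = Mul(Rational(-1, 4), Add(Mul(-255, 95), -97)) = Mul(Rational(-1, 4), Add(-24225, -97)) = Mul(Rational(-1, 4), -24322) = Rational(12161, 2) ≈ 6080.5)
Add(256698, N) = Add(256698, Rational(12161, 2)) = Rational(525557, 2)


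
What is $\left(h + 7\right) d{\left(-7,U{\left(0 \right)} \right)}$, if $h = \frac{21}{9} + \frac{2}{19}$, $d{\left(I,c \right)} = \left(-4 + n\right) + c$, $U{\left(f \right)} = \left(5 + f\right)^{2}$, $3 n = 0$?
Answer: $\frac{3766}{19} \approx 198.21$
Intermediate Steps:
$n = 0$ ($n = \frac{1}{3} \cdot 0 = 0$)
$d{\left(I,c \right)} = -4 + c$ ($d{\left(I,c \right)} = \left(-4 + 0\right) + c = -4 + c$)
$h = \frac{139}{57}$ ($h = 21 \cdot \frac{1}{9} + 2 \cdot \frac{1}{19} = \frac{7}{3} + \frac{2}{19} = \frac{139}{57} \approx 2.4386$)
$\left(h + 7\right) d{\left(-7,U{\left(0 \right)} \right)} = \left(\frac{139}{57} + 7\right) \left(-4 + \left(5 + 0\right)^{2}\right) = \frac{538 \left(-4 + 5^{2}\right)}{57} = \frac{538 \left(-4 + 25\right)}{57} = \frac{538}{57} \cdot 21 = \frac{3766}{19}$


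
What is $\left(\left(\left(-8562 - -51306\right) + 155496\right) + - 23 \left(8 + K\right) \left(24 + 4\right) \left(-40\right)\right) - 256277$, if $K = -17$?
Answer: $-289877$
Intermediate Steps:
$\left(\left(\left(-8562 - -51306\right) + 155496\right) + - 23 \left(8 + K\right) \left(24 + 4\right) \left(-40\right)\right) - 256277 = \left(\left(\left(-8562 - -51306\right) + 155496\right) + - 23 \left(8 - 17\right) \left(24 + 4\right) \left(-40\right)\right) - 256277 = \left(\left(\left(-8562 + 51306\right) + 155496\right) + - 23 \left(\left(-9\right) 28\right) \left(-40\right)\right) - 256277 = \left(\left(42744 + 155496\right) + \left(-23\right) \left(-252\right) \left(-40\right)\right) - 256277 = \left(198240 + 5796 \left(-40\right)\right) - 256277 = \left(198240 - 231840\right) - 256277 = -33600 - 256277 = -289877$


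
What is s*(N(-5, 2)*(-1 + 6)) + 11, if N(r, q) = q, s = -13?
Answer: -119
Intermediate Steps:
s*(N(-5, 2)*(-1 + 6)) + 11 = -26*(-1 + 6) + 11 = -26*5 + 11 = -13*10 + 11 = -130 + 11 = -119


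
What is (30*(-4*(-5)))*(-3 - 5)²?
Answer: 38400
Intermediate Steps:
(30*(-4*(-5)))*(-3 - 5)² = (30*20)*(-8)² = 600*64 = 38400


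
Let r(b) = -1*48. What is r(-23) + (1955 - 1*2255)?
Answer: -348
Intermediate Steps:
r(b) = -48
r(-23) + (1955 - 1*2255) = -48 + (1955 - 1*2255) = -48 + (1955 - 2255) = -48 - 300 = -348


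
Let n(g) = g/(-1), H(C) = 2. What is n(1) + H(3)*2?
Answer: 3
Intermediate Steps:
n(g) = -g (n(g) = g*(-1) = -g)
n(1) + H(3)*2 = -1*1 + 2*2 = -1 + 4 = 3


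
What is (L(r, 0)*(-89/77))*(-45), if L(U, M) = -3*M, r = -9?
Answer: 0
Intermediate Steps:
(L(r, 0)*(-89/77))*(-45) = ((-3*0)*(-89/77))*(-45) = (0*(-89*1/77))*(-45) = (0*(-89/77))*(-45) = 0*(-45) = 0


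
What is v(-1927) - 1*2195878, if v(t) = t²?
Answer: 1517451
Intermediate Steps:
v(-1927) - 1*2195878 = (-1927)² - 1*2195878 = 3713329 - 2195878 = 1517451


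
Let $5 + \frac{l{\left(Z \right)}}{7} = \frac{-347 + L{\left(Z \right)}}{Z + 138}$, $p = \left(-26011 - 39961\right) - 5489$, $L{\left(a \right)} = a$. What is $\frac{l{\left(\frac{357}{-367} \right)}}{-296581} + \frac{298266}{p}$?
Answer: $- \frac{4448376713982517}{1065823800779049} \approx -4.1737$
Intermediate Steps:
$p = -71461$ ($p = -65972 - 5489 = -71461$)
$l{\left(Z \right)} = -35 + \frac{7 \left(-347 + Z\right)}{138 + Z}$ ($l{\left(Z \right)} = -35 + 7 \frac{-347 + Z}{Z + 138} = -35 + 7 \frac{-347 + Z}{138 + Z} = -35 + \frac{7 \left(-347 + Z\right)}{138 + Z}$)
$\frac{l{\left(\frac{357}{-367} \right)}}{-296581} + \frac{298266}{p} = \frac{7 \frac{1}{138 + \frac{357}{-367}} \left(-1037 - 4 \frac{357}{-367}\right)}{-296581} + \frac{298266}{-71461} = \frac{7 \left(-1037 - 4 \cdot 357 \left(- \frac{1}{367}\right)\right)}{138 + 357 \left(- \frac{1}{367}\right)} \left(- \frac{1}{296581}\right) + 298266 \left(- \frac{1}{71461}\right) = \frac{7 \left(-1037 - - \frac{1428}{367}\right)}{138 - \frac{357}{367}} \left(- \frac{1}{296581}\right) - \frac{298266}{71461} = \frac{7 \left(-1037 + \frac{1428}{367}\right)}{\frac{50289}{367}} \left(- \frac{1}{296581}\right) - \frac{298266}{71461} = 7 \cdot \frac{367}{50289} \left(- \frac{379151}{367}\right) \left(- \frac{1}{296581}\right) - \frac{298266}{71461} = \left(- \frac{2654057}{50289}\right) \left(- \frac{1}{296581}\right) - \frac{298266}{71461} = \frac{2654057}{14914761909} - \frac{298266}{71461} = - \frac{4448376713982517}{1065823800779049}$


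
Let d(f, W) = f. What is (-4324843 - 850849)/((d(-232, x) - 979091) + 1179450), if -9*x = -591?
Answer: -5175692/200127 ≈ -25.862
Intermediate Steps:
x = 197/3 (x = -⅑*(-591) = 197/3 ≈ 65.667)
(-4324843 - 850849)/((d(-232, x) - 979091) + 1179450) = (-4324843 - 850849)/((-232 - 979091) + 1179450) = -5175692/(-979323 + 1179450) = -5175692/200127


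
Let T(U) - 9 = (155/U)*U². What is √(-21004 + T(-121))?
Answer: 5*I*√1590 ≈ 199.37*I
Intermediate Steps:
T(U) = 9 + 155*U (T(U) = 9 + (155/U)*U² = 9 + 155*U)
√(-21004 + T(-121)) = √(-21004 + (9 + 155*(-121))) = √(-21004 + (9 - 18755)) = √(-21004 - 18746) = √(-39750) = 5*I*√1590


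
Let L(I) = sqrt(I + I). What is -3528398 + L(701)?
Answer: -3528398 + sqrt(1402) ≈ -3.5284e+6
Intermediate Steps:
L(I) = sqrt(2)*sqrt(I) (L(I) = sqrt(2*I) = sqrt(2)*sqrt(I))
-3528398 + L(701) = -3528398 + sqrt(2)*sqrt(701) = -3528398 + sqrt(1402)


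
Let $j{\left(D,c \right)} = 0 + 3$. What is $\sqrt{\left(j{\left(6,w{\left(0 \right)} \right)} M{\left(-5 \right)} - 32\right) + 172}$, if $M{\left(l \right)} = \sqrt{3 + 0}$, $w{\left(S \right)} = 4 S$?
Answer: $\sqrt{140 + 3 \sqrt{3}} \approx 12.05$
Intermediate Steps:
$j{\left(D,c \right)} = 3$
$M{\left(l \right)} = \sqrt{3}$
$\sqrt{\left(j{\left(6,w{\left(0 \right)} \right)} M{\left(-5 \right)} - 32\right) + 172} = \sqrt{\left(3 \sqrt{3} - 32\right) + 172} = \sqrt{\left(-32 + 3 \sqrt{3}\right) + 172} = \sqrt{140 + 3 \sqrt{3}}$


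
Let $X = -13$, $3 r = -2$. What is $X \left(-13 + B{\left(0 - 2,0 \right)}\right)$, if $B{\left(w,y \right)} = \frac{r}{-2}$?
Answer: $\frac{494}{3} \approx 164.67$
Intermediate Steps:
$r = - \frac{2}{3}$ ($r = \frac{1}{3} \left(-2\right) = - \frac{2}{3} \approx -0.66667$)
$B{\left(w,y \right)} = \frac{1}{3}$ ($B{\left(w,y \right)} = - \frac{2}{3 \left(-2\right)} = \left(- \frac{2}{3}\right) \left(- \frac{1}{2}\right) = \frac{1}{3}$)
$X \left(-13 + B{\left(0 - 2,0 \right)}\right) = - 13 \left(-13 + \frac{1}{3}\right) = \left(-13\right) \left(- \frac{38}{3}\right) = \frac{494}{3}$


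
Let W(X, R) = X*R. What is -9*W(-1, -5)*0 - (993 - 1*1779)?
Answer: 786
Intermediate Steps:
W(X, R) = R*X
-9*W(-1, -5)*0 - (993 - 1*1779) = -(-45)*(-1)*0 - (993 - 1*1779) = -9*5*0 - (993 - 1779) = -45*0 - 1*(-786) = 0 + 786 = 786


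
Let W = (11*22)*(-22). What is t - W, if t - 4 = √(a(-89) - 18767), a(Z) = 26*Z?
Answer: 5328 + I*√21081 ≈ 5328.0 + 145.19*I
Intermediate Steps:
t = 4 + I*√21081 (t = 4 + √(26*(-89) - 18767) = 4 + √(-2314 - 18767) = 4 + √(-21081) = 4 + I*√21081 ≈ 4.0 + 145.19*I)
W = -5324 (W = 242*(-22) = -5324)
t - W = (4 + I*√21081) - 1*(-5324) = (4 + I*√21081) + 5324 = 5328 + I*√21081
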